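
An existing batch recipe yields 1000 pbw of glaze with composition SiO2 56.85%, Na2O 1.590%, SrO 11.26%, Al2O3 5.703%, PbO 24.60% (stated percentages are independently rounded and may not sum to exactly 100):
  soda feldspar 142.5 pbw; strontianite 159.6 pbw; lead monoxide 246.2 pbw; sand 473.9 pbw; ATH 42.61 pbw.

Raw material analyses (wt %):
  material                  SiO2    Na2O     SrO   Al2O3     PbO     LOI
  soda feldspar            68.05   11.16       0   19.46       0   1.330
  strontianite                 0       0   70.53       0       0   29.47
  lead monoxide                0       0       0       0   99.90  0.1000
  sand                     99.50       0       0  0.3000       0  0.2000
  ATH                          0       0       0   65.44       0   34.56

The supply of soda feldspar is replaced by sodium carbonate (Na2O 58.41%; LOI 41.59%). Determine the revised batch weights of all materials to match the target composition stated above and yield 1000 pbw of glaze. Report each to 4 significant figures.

Intermediates are shown, rounded to four significant digits, within the worked lines; each numeric step runs at full float precision all the way through. A single rounding completes every reported number — the derived quantities are re-derived from the batch weights for 1000 pbw of glass at full precision (LOI, totals, glass mass, yield, the five compositions), as written in the problem or answer text.
Target masses of each oxide per 1000 pbw glaze:
  SiO2: 56.85% × 1000 = 568.5 pbw
  Na2O: 1.590% × 1000 = 15.90 pbw
  SrO: 11.26% × 1000 = 112.6 pbw
  Al2O3: 5.703% × 1000 = 57.03 pbw
  PbO: 24.60% × 1000 = 246.0 pbw
Checking each oxide sum working from each reported weight, relative to the basis at hand (every target is met by its sum given rounding of the digits):
  SiO2: 571.4·0.9950 = 568.5 pbw (target 568.5 pbw)
  Na2O: 27.22·0.5841 = 15.90 pbw (target 15.90 pbw)
  SrO: 159.6·0.7053 = 112.6 pbw (target 112.6 pbw)
  Al2O3: 571.4·0.003000 + 84.53·0.6544 = 57.03 pbw (target 57.03 pbw)
  PbO: 246.2·0.9990 = 246.0 pbw (target 246.0 pbw)
Auditing the glass mass value: batch total minus LOI = 1000 pbw (summing oxide targets gives 1000 pbw; with the basis standing at 1000 pbw — gaps are rounding artifacts).
Batch grand total — Σ batch = 1089 pbw; loss to ignition Σ batch·LOI = 88.96 pbw; the yield ratio, glass ÷ batch: 91.83%.

Revised batch per 1000 pbw glaze:
  sodium carbonate: 27.22 pbw
  strontianite: 159.6 pbw
  lead monoxide: 246.2 pbw
  sand: 571.4 pbw
  ATH: 84.53 pbw
Total batch = 1089 pbw; LOI loss = 88.96 pbw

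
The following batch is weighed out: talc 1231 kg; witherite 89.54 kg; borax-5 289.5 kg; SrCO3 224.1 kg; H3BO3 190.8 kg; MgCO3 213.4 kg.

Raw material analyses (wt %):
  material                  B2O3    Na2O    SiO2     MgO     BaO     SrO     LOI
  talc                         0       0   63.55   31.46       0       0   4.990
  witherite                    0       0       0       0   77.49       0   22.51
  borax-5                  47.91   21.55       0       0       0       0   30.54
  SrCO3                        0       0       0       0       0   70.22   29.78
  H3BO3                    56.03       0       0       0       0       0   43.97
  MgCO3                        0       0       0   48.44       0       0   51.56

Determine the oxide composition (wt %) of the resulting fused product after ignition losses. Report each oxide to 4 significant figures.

Glass mass = 1808 kg (batch 2238 − LOI 430.7).
Composition: B2O3 13.59%, Na2O 3.451%, SiO2 43.28%, MgO 27.14%, BaO 3.838%, SrO 8.705%

Every computation carries exact precision from start to finish; mid-chain values are shown, with 4-significant-digit rounding, when written out; a single rounding produces each reported value — derived quantities, which include yield, totals, ignition loss, glass mass, the six compositions, are re-derived in full float precision, as set out in problem or answer, from the batch weights for 1808 kg of glass.
Oxide-by-oxide delivered mass:
  B2O3: 289.5·0.4791 + 190.8·0.5603 = 245.6 kg
  Na2O: 289.5·0.2155 = 62.39 kg
  SiO2: 1231·0.6355 = 782.3 kg
  MgO: 1231·0.3146 + 213.4·0.4844 = 490.6 kg
  BaO: 89.54·0.7749 = 69.38 kg
  SrO: 224.1·0.7022 = 157.4 kg
LOI: 1231·0.04990 + 89.54·0.2251 + 289.5·0.3054 + 224.1·0.2978 + 190.8·0.4397 + 213.4·0.5156 = 430.7 kg
batch − LOI leaves glass = 2238 − 430.7 = 1808 kg (= the summed oxide contributions)
percent share: oxide ÷ glass, ×100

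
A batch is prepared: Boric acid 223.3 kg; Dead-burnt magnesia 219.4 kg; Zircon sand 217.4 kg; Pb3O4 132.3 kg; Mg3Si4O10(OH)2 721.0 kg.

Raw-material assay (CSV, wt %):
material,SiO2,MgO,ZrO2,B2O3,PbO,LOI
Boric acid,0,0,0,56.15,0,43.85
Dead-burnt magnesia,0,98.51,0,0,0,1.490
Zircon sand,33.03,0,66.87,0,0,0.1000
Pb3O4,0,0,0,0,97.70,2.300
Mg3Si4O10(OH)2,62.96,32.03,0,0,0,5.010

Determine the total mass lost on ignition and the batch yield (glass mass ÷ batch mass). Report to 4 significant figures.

LOI loss = 140.6 kg; glass = 1373 kg; yield = 90.71%

Values along the way are shown rounded to 4 significant digits when written out; all arithmetic keeps exact precision through the solve; each reported figure is rounded just once — all derived quantities, including the yield, the totals, the five compositions, ignition loss, net glass mass, are carried from the weighed amounts at 1373 kg of glass in exact precision exactly as shown in question or answer.
Ignition loss by material:
  Boric acid: 223.3 × 0.4385 = 97.92 kg
  Dead-burnt magnesia: 219.4 × 0.01490 = 3.269 kg
  Zircon sand: 217.4 × 0.001000 = 0.2174 kg
  Pb3O4: 132.3 × 0.02300 = 3.043 kg
  Mg3Si4O10(OH)2: 721.0 × 0.05010 = 36.12 kg
Total LOI = 140.6 kg
Glass = batch − LOI = 1513 − 140.6 = 1373 kg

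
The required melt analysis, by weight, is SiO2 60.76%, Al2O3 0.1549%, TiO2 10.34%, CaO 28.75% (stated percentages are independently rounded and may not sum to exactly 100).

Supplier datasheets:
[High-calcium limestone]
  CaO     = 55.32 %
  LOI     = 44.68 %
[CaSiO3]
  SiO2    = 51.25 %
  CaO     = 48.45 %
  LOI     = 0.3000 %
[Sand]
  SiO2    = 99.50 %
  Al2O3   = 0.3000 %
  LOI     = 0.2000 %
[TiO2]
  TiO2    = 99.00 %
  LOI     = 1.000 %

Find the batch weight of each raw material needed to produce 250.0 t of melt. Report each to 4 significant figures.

In-progress results are printed, with 4-significant-figure rounding, within the worked lines — every computation runs at exact precision throughout; a single rounding yields every reported value; derived quantities, including four oxide percentages, glass mass, ignition loss, totals, the yield, are carried from the weighed amounts on 250.0 t of glass at full float precision, exactly as printed in problem or answer.
Target masses of each oxide per 250.0 t melt:
  SiO2: 60.76% × 250.0 = 151.9 t
  Al2O3: 0.1549% × 250.0 = 0.3873 t
  TiO2: 10.34% × 250.0 = 25.85 t
  CaO: 28.75% × 250.0 = 71.88 t
Balance tally, oxide-wise, applying the batch weights above, versus the basis set out (delivered sums recover each target inside rounding margins):
  SiO2: 45.78·0.5125 + 129.1·0.9950 = 151.9 t (target 151.9 t)
  Al2O3: 129.1·0.003000 = 0.3873 t (target 0.3873 t)
  TiO2: 26.11·0.9900 = 25.85 t (target 25.85 t)
  CaO: 89.83·0.5532 + 45.78·0.4845 = 71.87 t (target 71.88 t)
Glass mass check: total charge less LOI = 250.0 t (summing oxide targets gives 250.0 t; the stated basis being 250.0 t — differing by rounding only).
Total batch = Σ batch = 290.8 t; LOI removed, Σ of batch·LOI: 40.79 t; yield = glass ÷ total batch = 85.97%.

Batch per 250.0 t melt:
  High-calcium limestone: 89.83 t
  CaSiO3: 45.78 t
  Sand: 129.1 t
  TiO2: 26.11 t
Total batch = 290.8 t; LOI loss = 40.79 t; yield = 85.97%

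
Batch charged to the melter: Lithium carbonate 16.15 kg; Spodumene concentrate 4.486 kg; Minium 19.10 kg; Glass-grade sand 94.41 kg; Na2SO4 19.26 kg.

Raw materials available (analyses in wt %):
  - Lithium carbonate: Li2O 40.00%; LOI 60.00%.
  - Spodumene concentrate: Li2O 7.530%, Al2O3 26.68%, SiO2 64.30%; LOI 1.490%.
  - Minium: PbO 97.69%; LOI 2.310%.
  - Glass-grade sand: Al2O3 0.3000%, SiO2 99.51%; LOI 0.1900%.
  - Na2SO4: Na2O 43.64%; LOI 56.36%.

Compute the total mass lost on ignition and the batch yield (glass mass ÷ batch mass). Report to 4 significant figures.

Working values are displayed (rounded to 4 significant digits) in the working; all arithmetic runs at full precision from start to finish — exactly one rounding goes into each reported figure — the derived quantities are recomputed in full precision (totals, five oxide percentages, yield, LOI, glass mass) using the weight values for 132.2 kg of glass as set out in the question or the answer.
LOI of each material in turn:
  Lithium carbonate: 16.15 × 0.6000 = 9.690 kg
  Spodumene concentrate: 4.486 × 0.01490 = 0.06684 kg
  Minium: 19.10 × 0.02310 = 0.4412 kg
  Glass-grade sand: 94.41 × 0.001900 = 0.1794 kg
  Na2SO4: 19.26 × 0.5636 = 10.85 kg
Total LOI = 21.23 kg
Glass = batch − LOI = 153.4 − 21.23 = 132.2 kg

LOI loss = 21.23 kg; glass = 132.2 kg; yield = 86.16%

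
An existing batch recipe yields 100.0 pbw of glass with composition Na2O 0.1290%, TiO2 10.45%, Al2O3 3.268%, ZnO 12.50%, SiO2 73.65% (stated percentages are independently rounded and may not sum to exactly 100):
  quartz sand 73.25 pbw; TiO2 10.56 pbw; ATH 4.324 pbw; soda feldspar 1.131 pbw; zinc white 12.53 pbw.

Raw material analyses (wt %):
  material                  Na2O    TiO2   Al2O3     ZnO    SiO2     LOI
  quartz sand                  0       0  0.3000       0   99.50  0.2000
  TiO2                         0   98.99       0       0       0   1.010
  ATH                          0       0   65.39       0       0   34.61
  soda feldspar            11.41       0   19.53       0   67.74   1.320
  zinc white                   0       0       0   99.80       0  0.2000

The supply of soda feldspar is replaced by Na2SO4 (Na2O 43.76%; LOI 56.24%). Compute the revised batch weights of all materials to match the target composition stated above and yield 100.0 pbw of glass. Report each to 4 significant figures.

Revised batch per 100.0 pbw glass:
  quartz sand: 74.02 pbw
  TiO2: 10.56 pbw
  ATH: 4.658 pbw
  Na2SO4: 0.2948 pbw
  zinc white: 12.53 pbw
Total batch = 102.1 pbw; LOI loss = 2.058 pbw

In-progress results are displayed with 4-significant-figure rounding in the printout. Exact precision is maintained at every stage; exactly one rounding lands on every reported figure. The derived quantities are carried at full float precision (the five compositions, totals, glass mass, ignition loss, the yield) from the weighed amounts at 100.0 pbw of glass, as written in the problem or answer text.
Oxide mass targets, per 100.0 pbw glass:
  Na2O: 0.1290% × 100.0 = 0.1290 pbw
  TiO2: 10.45% × 100.0 = 10.45 pbw
  Al2O3: 3.268% × 100.0 = 3.268 pbw
  ZnO: 12.50% × 100.0 = 12.50 pbw
  SiO2: 73.65% × 100.0 = 73.65 pbw
Oxide-by-oxide audit given the weights on record, at the basis given (sums match the target masses net of answer rounding effects):
  Na2O: 0.2948·0.4376 = 0.1290 pbw (target 0.1290 pbw)
  TiO2: 10.56·0.9899 = 10.45 pbw (target 10.45 pbw)
  Al2O3: 74.02·0.003000 + 4.658·0.6539 = 3.268 pbw (target 3.268 pbw)
  ZnO: 12.53·0.9980 = 12.50 pbw (target 12.50 pbw)
  SiO2: 74.02·0.9950 = 73.65 pbw (target 73.65 pbw)
Consistency of the glass mass: total batch − LOI = 100.0 pbw (the Σ of target masses is 100.0 pbw; stated basis 100.0 pbw — a pure rounding effect).
Total batch = Σ batch = 102.1 pbw; LOI loss = Σ batch·LOI = 2.058 pbw; yield = glass ÷ total batch = 97.98%.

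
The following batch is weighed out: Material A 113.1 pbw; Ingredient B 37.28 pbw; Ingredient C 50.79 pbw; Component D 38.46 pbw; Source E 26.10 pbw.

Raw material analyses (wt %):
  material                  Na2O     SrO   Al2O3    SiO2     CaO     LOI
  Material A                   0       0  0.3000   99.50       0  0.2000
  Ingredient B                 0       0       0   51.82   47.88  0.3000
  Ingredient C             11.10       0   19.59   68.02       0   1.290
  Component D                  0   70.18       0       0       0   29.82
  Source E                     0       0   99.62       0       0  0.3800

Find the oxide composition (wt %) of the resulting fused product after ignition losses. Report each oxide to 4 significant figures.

Values along the way are shown (rounded to 4 significant digits) on the page. Each numeric step runs at full float precision at every stage. Each reported number includes exactly one rounding; all derived quantities (yield, totals, ignition loss, net glass mass, the five compositions) are rebuilt at full float precision from the weighed amounts per 253.2 pbw of glass as set out in the problem or the answer.
Mass of each oxide from the mix:
  Na2O: 50.79·0.1110 = 5.638 pbw
  SrO: 38.46·0.7018 = 26.99 pbw
  Al2O3: 113.1·0.003000 + 50.79·0.1959 + 26.10·0.9962 = 36.29 pbw
  SiO2: 113.1·0.9950 + 37.28·0.5182 + 50.79·0.6802 = 166.4 pbw
  CaO: 37.28·0.4788 = 17.85 pbw
LOI: 113.1·0.002000 + 37.28·0.003000 + 50.79·0.01290 + 38.46·0.2982 + 26.10·0.003800 = 12.56 pbw
Glass = total batch minus LOI = 265.7 − 12.56 = 253.2 pbw (the oxide masses sum to this)
wt % = oxide mass / glass mass × 100

Glass mass = 253.2 pbw (batch 265.7 − LOI 12.56).
Composition: Na2O 2.227%, SrO 10.66%, Al2O3 14.33%, SiO2 65.73%, CaO 7.050%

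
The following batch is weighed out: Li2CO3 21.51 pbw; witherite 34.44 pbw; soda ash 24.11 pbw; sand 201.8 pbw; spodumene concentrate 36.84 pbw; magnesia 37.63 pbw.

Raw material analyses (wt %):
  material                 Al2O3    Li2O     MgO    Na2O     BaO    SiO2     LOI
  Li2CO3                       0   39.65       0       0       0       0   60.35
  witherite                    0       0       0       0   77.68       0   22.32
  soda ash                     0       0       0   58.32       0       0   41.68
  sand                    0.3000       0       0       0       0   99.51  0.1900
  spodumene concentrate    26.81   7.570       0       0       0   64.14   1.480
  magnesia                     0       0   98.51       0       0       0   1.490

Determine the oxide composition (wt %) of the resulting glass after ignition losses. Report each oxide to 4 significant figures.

Glass mass = 324.1 pbw (batch 356.3 − LOI 32.21).
Composition: Al2O3 3.234%, Li2O 3.492%, MgO 11.44%, Na2O 4.338%, BaO 8.254%, SiO2 69.25%

Each numeric step maintains full float precision in every operation; mid-chain values are shown (rounded to four significant digits) across the worked steps — each reported figure sees exactly one rounding — the derived quantities (net glass mass, ignition loss, six oxide percentages, yield, the totals) are computed in full precision starting from the weights per 324.1 pbw of glass, as given in the problem or the answer.
Oxide-by-oxide delivered mass:
  Al2O3: 201.8·0.003000 + 36.84·0.2681 = 10.48 pbw
  Li2O: 21.51·0.3965 + 36.84·0.07570 = 11.32 pbw
  MgO: 37.63·0.9851 = 37.07 pbw
  Na2O: 24.11·0.5832 = 14.06 pbw
  BaO: 34.44·0.7768 = 26.75 pbw
  SiO2: 201.8·0.9951 + 36.84·0.6414 = 224.4 pbw
LOI: 21.51·0.6035 + 34.44·0.2232 + 24.11·0.4168 + 201.8·0.001900 + 36.84·0.01480 + 37.63·0.01490 = 32.21 pbw
Net of LOI, the glass mass = 356.3 − 32.21 = 324.1 pbw (= the summed oxide contributions)
wt % = 100 × oxide mass / glass mass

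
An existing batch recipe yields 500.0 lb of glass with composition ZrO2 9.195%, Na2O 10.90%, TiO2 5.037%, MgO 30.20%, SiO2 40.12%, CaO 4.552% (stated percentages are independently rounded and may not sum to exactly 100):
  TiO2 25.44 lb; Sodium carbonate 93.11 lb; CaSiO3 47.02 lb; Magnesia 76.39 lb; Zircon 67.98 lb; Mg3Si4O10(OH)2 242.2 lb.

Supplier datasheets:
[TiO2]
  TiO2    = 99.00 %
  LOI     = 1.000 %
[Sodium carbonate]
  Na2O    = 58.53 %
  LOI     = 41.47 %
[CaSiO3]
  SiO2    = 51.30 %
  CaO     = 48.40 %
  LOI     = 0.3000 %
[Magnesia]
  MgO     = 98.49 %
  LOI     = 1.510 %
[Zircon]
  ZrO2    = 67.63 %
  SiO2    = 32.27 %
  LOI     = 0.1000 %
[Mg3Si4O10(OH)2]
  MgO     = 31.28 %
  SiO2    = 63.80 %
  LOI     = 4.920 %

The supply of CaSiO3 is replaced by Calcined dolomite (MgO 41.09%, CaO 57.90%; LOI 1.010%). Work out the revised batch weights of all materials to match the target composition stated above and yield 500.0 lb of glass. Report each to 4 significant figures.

Intermediates are printed with 4-significant-figure rounding across the worked steps — all arithmetic keeps exact precision from start to finish. Every reported number takes a single rounding — derived quantities (LOI, the six compositions, the totals, yield, glass mass) are rebuilt in exact precision from the weighed amounts per 500.0 lb of glass exactly as shown in the problem or answer text.
Oxide mass targets, per 500.0 lb glass:
  ZrO2: 9.195% × 500.0 = 45.98 lb
  Na2O: 10.90% × 500.0 = 54.50 lb
  TiO2: 5.037% × 500.0 = 25.18 lb
  MgO: 30.20% × 500.0 = 151.0 lb
  SiO2: 40.12% × 500.0 = 200.6 lb
  CaO: 4.552% × 500.0 = 22.76 lb
Checking each oxide sum with the batch weights as given, on the stated basis (sums match the target masses exact up to rounding of places):
  ZrO2: 67.98·0.6763 = 45.97 lb (target 45.98 lb)
  Na2O: 93.11·0.5853 = 54.50 lb (target 54.50 lb)
  TiO2: 25.44·0.9900 = 25.19 lb (target 25.18 lb)
  MgO: 39.31·0.4109 + 47.98·0.9849 + 280.0·0.3128 = 151.0 lb (target 151.0 lb)
  SiO2: 67.98·0.3227 + 280.0·0.6380 = 200.6 lb (target 200.6 lb)
  CaO: 39.31·0.5790 = 22.76 lb (target 22.76 lb)
Glass mass check: whole batch net of LOI = 500.0 lb (the targets, summed, come to 500.0 lb; basis as stated: 500.0 lb — a pure rounding effect).
Summing the batch: Σ batch = 553.8 lb; loss to ignition Σ batch·LOI = 53.83 lb; yield: glass divided by total = 90.28%.

Revised batch per 500.0 lb glass:
  TiO2: 25.44 lb
  Sodium carbonate: 93.11 lb
  Calcined dolomite: 39.31 lb
  Magnesia: 47.98 lb
  Zircon: 67.98 lb
  Mg3Si4O10(OH)2: 280.0 lb
Total batch = 553.8 lb; LOI loss = 53.83 lb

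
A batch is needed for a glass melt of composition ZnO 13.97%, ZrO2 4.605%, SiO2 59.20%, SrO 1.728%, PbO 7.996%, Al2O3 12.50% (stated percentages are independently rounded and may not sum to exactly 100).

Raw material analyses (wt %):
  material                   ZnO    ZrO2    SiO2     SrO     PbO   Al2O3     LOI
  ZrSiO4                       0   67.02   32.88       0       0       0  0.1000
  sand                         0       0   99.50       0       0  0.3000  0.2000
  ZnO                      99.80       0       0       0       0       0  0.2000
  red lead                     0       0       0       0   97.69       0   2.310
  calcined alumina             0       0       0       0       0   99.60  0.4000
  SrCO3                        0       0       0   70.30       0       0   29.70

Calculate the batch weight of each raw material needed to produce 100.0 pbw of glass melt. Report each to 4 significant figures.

Values along the way are printed, rounded to 4 significant figures, when written out — full float precision is kept at each step; a single rounding finalizes every reported result; derived quantities, including the yield, ignition loss, net glass mass, the six compositions, the totals, are computed from the weighed amounts on 100.0 pbw of glass at exact precision exactly as shown in the problem or the answer.
Oxide mass targets, per 100.0 pbw glass melt:
  ZnO: 13.97% × 100.0 = 13.97 pbw
  ZrO2: 4.605% × 100.0 = 4.605 pbw
  SiO2: 59.20% × 100.0 = 59.20 pbw
  SrO: 1.728% × 100.0 = 1.728 pbw
  PbO: 7.996% × 100.0 = 7.996 pbw
  Al2O3: 12.50% × 100.0 = 12.50 pbw
Oxide-by-oxide audit applying the batch weights above, under the basis named above (oxide sums agree with the targets given rounding of the digits):
  ZnO: 14.00·0.9980 = 13.97 pbw (target 13.97 pbw)
  ZrO2: 6.871·0.6702 = 4.605 pbw (target 4.605 pbw)
  SiO2: 6.871·0.3288 + 57.23·0.9950 = 59.20 pbw (target 59.20 pbw)
  SrO: 2.458·0.7030 = 1.728 pbw (target 1.728 pbw)
  PbO: 8.185·0.9769 = 7.996 pbw (target 7.996 pbw)
  Al2O3: 57.23·0.003000 + 12.38·0.9960 = 12.50 pbw (target 12.50 pbw)
Auditing the glass mass value: net batch after ignition = 100.0 pbw (targets for the oxides total 100.0 pbw; stated basis 100.0 pbw — differing by rounding only).
Whole-batch sum: Σ batch = 101.1 pbw; Σ batch·LOI gives LOI loss = 1.118 pbw; yield, glass over the total, = 98.89%.

Batch per 100.0 pbw glass melt:
  ZrSiO4: 6.871 pbw
  sand: 57.23 pbw
  ZnO: 14.00 pbw
  red lead: 8.185 pbw
  calcined alumina: 12.38 pbw
  SrCO3: 2.458 pbw
Total batch = 101.1 pbw; LOI loss = 1.118 pbw; yield = 98.89%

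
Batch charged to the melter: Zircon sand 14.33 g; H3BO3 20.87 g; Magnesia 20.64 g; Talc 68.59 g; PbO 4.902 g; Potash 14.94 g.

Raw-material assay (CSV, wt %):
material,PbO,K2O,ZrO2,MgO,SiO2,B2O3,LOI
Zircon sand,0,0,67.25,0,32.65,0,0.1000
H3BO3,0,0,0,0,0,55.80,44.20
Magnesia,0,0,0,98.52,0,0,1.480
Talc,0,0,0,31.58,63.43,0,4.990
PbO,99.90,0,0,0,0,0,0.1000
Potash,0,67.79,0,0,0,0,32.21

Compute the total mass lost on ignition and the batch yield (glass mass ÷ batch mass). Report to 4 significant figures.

LOI loss = 17.78 g; glass = 126.5 g; yield = 87.67%

In-progress results are printed rounded to four significant digits within the worked lines — all internal work keeps exact precision all the way through — every reported figure undergoes a single rounding. Derived quantities are recomputed at full precision (the yield, six oxide percentages, glass mass, LOI, totals) starting from the weights per 126.5 g of glass precisely as stated by the problem or the answer.
Ignition loss by material:
  Zircon sand: 14.33 × 0.001000 = 0.01433 g
  H3BO3: 20.87 × 0.4420 = 9.225 g
  Magnesia: 20.64 × 0.01480 = 0.3055 g
  Talc: 68.59 × 0.04990 = 3.423 g
  PbO: 4.902 × 0.001000 = 0.004902 g
  Potash: 14.94 × 0.3221 = 4.812 g
Total LOI = 17.78 g
Glass = batch − LOI = 144.3 − 17.78 = 126.5 g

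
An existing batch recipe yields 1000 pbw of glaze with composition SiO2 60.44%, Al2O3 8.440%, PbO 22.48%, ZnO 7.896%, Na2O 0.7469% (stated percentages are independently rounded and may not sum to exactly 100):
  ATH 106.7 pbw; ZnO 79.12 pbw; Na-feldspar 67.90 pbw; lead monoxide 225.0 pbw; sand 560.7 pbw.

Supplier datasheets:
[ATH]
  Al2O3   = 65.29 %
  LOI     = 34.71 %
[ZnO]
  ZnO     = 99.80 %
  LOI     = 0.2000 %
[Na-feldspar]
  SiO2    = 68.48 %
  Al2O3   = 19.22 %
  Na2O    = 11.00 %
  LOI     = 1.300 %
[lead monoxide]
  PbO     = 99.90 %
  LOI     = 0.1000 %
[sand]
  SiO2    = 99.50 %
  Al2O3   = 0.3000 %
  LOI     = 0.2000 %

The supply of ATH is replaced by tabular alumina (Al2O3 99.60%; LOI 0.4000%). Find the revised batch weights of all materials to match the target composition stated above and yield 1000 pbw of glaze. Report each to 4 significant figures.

Revised batch per 1000 pbw glaze:
  tabular alumina: 69.95 pbw
  ZnO: 79.12 pbw
  Na-feldspar: 67.90 pbw
  lead monoxide: 225.0 pbw
  sand: 560.7 pbw
Total batch = 1003 pbw; LOI loss = 2.667 pbw

All arithmetic maintains full precision from first step to last — working values appear rounded off to 4 significant figures across the worked steps. Exactly one rounding is applied to every reported result — the derived quantities are computed from the weighed amounts for 1000 pbw of glass in full float precision (ignition loss, totals, yield, the five compositions, glass mass) exactly as printed in either problem or answer.
Target oxide masses per 1000 pbw glaze:
  SiO2: 60.44% × 1000 = 604.4 pbw
  Al2O3: 8.440% × 1000 = 84.40 pbw
  PbO: 22.48% × 1000 = 224.8 pbw
  ZnO: 7.896% × 1000 = 78.96 pbw
  Na2O: 0.7469% × 1000 = 7.469 pbw
Mass-balance tally per oxide from the weights as reported, under the basis named above (each sum matches its target mass modulo rounding of the values):
  SiO2: 67.90·0.6848 + 560.7·0.9950 = 604.4 pbw (target 604.4 pbw)
  Al2O3: 69.95·0.9960 + 67.90·0.1922 + 560.7·0.003000 = 84.40 pbw (target 84.40 pbw)
  PbO: 225.0·0.9990 = 224.8 pbw (target 224.8 pbw)
  ZnO: 79.12·0.9980 = 78.96 pbw (target 78.96 pbw)
  Na2O: 67.90·0.1100 = 7.469 pbw (target 7.469 pbw)
Auditing the glass mass value: Σ batch − LOI loss = 1000 pbw (per-oxide target masses sum to 1000 pbw; against the stated basis, 1000 pbw — deltas are rounding alone).
Batch total: Σ batch = 1003 pbw; ignition loss, Σ(batch × LOI) = 2.667 pbw; as yield: glass ÷ batch → 99.73%.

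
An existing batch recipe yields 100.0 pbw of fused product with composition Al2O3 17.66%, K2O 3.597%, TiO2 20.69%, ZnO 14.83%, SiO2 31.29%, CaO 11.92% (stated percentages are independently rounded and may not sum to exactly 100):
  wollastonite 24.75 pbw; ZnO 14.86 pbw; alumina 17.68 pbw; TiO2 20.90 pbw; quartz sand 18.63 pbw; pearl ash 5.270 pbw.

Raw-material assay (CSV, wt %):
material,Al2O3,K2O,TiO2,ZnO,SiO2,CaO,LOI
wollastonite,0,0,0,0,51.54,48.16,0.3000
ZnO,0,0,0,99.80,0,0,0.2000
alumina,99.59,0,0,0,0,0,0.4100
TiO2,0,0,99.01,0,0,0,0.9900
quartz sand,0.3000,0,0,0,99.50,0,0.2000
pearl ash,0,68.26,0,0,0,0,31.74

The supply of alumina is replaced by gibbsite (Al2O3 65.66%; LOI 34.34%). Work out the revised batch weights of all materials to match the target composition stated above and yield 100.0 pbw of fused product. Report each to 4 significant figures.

Revised batch per 100.0 pbw fused product:
  wollastonite: 24.75 pbw
  ZnO: 14.86 pbw
  gibbsite: 26.81 pbw
  TiO2: 20.90 pbw
  quartz sand: 18.63 pbw
  pearl ash: 5.270 pbw
Total batch = 111.2 pbw; LOI loss = 11.23 pbw

All internal work holds full float precision from first step to last; in-progress results are shown rounded to four significant figures as written; exactly one rounding goes into every reported figure — all derived quantities, which include the yield, the six compositions, net glass mass, the totals, ignition loss, are re-derived in full float precision, as given in the question or the answer, from the batch weights on 100.0 pbw of glass.
Per-oxide target masses for 100.0 pbw fused product:
  Al2O3: 17.66% × 100.0 = 17.66 pbw
  K2O: 3.597% × 100.0 = 3.597 pbw
  TiO2: 20.69% × 100.0 = 20.69 pbw
  ZnO: 14.83% × 100.0 = 14.83 pbw
  SiO2: 31.29% × 100.0 = 31.29 pbw
  CaO: 11.92% × 100.0 = 11.92 pbw
Balance tally, oxide-wise, on the weights just shown, relative to the basis at hand (delivered sums recover each target net of answer rounding effects):
  Al2O3: 26.81·0.6566 + 18.63·0.003000 = 17.66 pbw (target 17.66 pbw)
  K2O: 5.270·0.6826 = 3.597 pbw (target 3.597 pbw)
  TiO2: 20.90·0.9901 = 20.69 pbw (target 20.69 pbw)
  ZnO: 14.86·0.9980 = 14.83 pbw (target 14.83 pbw)
  SiO2: 24.75·0.5154 + 18.63·0.9950 = 31.29 pbw (target 31.29 pbw)
  CaO: 24.75·0.4816 = 11.92 pbw (target 11.92 pbw)
Glass-mass sanity pass: the batch minus its LOI: 99.99 pbw (the targets, summed, come to 99.99 pbw; with the basis standing at 100.0 pbw — rounding explains the deltas).
Whole-batch sum: Σ batch = 111.2 pbw; LOI loss = Σ batch·LOI = 11.23 pbw; glass ÷ batch gives a yield of 89.91%.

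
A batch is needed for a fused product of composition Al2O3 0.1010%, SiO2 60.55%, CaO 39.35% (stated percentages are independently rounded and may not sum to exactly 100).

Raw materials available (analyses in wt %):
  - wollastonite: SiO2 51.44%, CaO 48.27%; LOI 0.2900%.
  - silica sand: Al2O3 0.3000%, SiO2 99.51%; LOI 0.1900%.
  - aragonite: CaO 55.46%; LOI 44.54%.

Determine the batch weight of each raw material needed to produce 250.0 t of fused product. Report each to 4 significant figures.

The whole derivation runs at full precision end to end; the intermediate values are shown, rounded to 4 significant figures, when written out. Exactly one rounding goes into every reported number. The derived quantities, including the three compositions, yield, glass mass, ignition loss, the totals, are rebuilt starting from the weights on 250.0 t of glass in full precision precisely as stated by the problem or the answer.
The oxide mass targets at 250.0 t fused product:
  Al2O3: 0.1010% × 250.0 = 0.2525 t
  SiO2: 60.55% × 250.0 = 151.4 t
  CaO: 39.35% × 250.0 = 98.38 t
Per-oxide balance check working from each reported weight, at the basis given (oxide sums agree with the targets net of answer rounding effects):
  Al2O3: 84.17·0.003000 = 0.2525 t (target 0.2525 t)
  SiO2: 131.5·0.5144 + 84.17·0.9951 = 151.4 t (target 151.4 t)
  CaO: 131.5·0.4827 + 62.97·0.5546 = 98.40 t (target 98.38 t)
Mass balance on the glass: net batch after ignition = 250.1 t (targets for the oxides total 250.0 t; against the stated basis, 250.0 t — rounding explains the deltas).
Summing the batch: Σ batch = 278.6 t; Σ batch·LOI gives LOI loss = 28.59 t; the yield ratio, glass ÷ batch: 89.74%.

Batch per 250.0 t fused product:
  wollastonite: 131.5 t
  silica sand: 84.17 t
  aragonite: 62.97 t
Total batch = 278.6 t; LOI loss = 28.59 t; yield = 89.74%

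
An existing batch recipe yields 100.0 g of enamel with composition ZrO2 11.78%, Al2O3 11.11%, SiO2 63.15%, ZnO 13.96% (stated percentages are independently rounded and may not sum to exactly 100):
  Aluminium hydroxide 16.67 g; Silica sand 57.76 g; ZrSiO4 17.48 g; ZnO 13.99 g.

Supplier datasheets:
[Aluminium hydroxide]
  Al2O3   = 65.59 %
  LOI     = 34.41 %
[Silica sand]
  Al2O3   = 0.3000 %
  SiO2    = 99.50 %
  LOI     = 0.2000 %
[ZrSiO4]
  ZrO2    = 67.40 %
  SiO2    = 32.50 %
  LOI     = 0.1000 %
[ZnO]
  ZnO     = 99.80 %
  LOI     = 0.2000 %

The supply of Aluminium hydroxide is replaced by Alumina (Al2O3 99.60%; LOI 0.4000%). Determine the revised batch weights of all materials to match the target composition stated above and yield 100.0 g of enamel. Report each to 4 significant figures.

Working values appear, with 4-significant-digit rounding, as written; each numeric step runs at full float precision through the solve — every reported figure is rounded only once; all derived quantities, which include four oxide percentages, LOI, the yield, the totals, net glass mass, are recomputed in exact precision, as written in question or answer, from the weighed amounts for 100.0 g of glass.
Target oxide masses per 100.0 g enamel:
  ZrO2: 11.78% × 100.0 = 11.78 g
  Al2O3: 11.11% × 100.0 = 11.11 g
  SiO2: 63.15% × 100.0 = 63.15 g
  ZnO: 13.96% × 100.0 = 13.96 g
Checking each oxide sum applying the batch weights above, per the basis as stated (each sum matches its target mass net of answer rounding effects):
  ZrO2: 17.48·0.6740 = 11.78 g (target 11.78 g)
  Al2O3: 10.98·0.9960 + 57.76·0.003000 = 11.11 g (target 11.11 g)
  SiO2: 57.76·0.9950 + 17.48·0.3250 = 63.15 g (target 63.15 g)
  ZnO: 13.99·0.9980 = 13.96 g (target 13.96 g)
Consistency of the glass mass: total batch − LOI = 100.0 g (the targets, summed, come to 100.0 g; with the basis standing at 100.0 g — differing by rounding only).
Whole-batch sum: Σ batch = 100.2 g; Σ batch·LOI gives LOI loss = 0.2049 g; yield: glass divided by total = 99.80%.

Revised batch per 100.0 g enamel:
  Alumina: 10.98 g
  Silica sand: 57.76 g
  ZrSiO4: 17.48 g
  ZnO: 13.99 g
Total batch = 100.2 g; LOI loss = 0.2049 g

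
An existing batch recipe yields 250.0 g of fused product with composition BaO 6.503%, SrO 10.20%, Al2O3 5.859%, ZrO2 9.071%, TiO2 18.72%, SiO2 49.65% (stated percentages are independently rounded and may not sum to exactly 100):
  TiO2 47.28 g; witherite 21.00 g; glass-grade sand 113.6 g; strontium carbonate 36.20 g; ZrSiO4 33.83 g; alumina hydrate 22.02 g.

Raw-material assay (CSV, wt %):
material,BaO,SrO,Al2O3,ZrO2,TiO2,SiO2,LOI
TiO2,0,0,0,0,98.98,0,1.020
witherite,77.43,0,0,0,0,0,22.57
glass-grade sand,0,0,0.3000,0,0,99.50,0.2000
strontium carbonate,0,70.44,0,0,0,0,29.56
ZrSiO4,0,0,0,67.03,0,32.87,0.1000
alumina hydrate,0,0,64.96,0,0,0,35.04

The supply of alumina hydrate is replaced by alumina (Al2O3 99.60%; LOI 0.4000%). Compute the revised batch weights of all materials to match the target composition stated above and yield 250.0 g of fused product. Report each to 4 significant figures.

Revised batch per 250.0 g fused product:
  TiO2: 47.28 g
  witherite: 21.00 g
  glass-grade sand: 113.6 g
  strontium carbonate: 36.20 g
  ZrSiO4: 33.83 g
  alumina: 14.36 g
Total batch = 266.3 g; LOI loss = 16.24 g

All internal work keeps full precision in all steps — in-progress results are shown with 4-significant-figure rounding as written — every reported figure carries a single rounding. Derived quantities are rebuilt using the weight values at 250.0 g of glass in exact precision (glass mass, LOI, the six compositions, the yield, the totals), exactly as shown in the problem or answer text.
The oxide mass targets at 250.0 g fused product:
  BaO: 6.503% × 250.0 = 16.26 g
  SrO: 10.20% × 250.0 = 25.50 g
  Al2O3: 5.859% × 250.0 = 14.65 g
  ZrO2: 9.071% × 250.0 = 22.68 g
  TiO2: 18.72% × 250.0 = 46.80 g
  SiO2: 49.65% × 250.0 = 124.1 g
Checking each oxide sum from the weights as reported, against the basis in use (every target is met by its sum up to rounding of the answer):
  BaO: 21.00·0.7743 = 16.26 g (target 16.26 g)
  SrO: 36.20·0.7044 = 25.50 g (target 25.50 g)
  Al2O3: 113.6·0.003000 + 14.36·0.9960 = 14.64 g (target 14.65 g)
  ZrO2: 33.83·0.6703 = 22.68 g (target 22.68 g)
  TiO2: 47.28·0.9898 = 46.80 g (target 46.80 g)
  SiO2: 113.6·0.9950 + 33.83·0.3287 = 124.2 g (target 124.1 g)
The glass-mass cross-check: batch total minus LOI = 250.0 g (the Σ of target masses is 250.0 g; versus the stated basis of 250.0 g — rounding explains the deltas).
Batch total: Σ batch = 266.3 g; ignition loss, Σ(batch × LOI) = 16.24 g; yield, glass over the total, = 93.90%.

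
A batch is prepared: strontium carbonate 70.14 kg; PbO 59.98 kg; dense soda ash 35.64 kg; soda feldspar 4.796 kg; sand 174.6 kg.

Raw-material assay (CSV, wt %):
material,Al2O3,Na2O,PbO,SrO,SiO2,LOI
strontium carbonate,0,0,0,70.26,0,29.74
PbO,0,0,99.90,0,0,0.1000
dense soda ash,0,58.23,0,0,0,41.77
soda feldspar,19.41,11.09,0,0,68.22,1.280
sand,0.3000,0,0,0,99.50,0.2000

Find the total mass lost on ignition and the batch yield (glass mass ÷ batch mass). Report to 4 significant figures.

LOI loss = 36.22 kg; glass = 308.9 kg; yield = 89.51%

The working math maintains exact precision end to end — rounding to four significant figures governs every intermediate as shown — every reported number takes exactly one rounding; all derived quantities (yield, five oxide percentages, totals, glass mass, LOI) are carried from the batch weights on 308.9 kg of glass at full float precision, as given in the problem or the answer.
Ignition loss by material:
  strontium carbonate: 70.14 × 0.2974 = 20.86 kg
  PbO: 59.98 × 0.001000 = 0.05998 kg
  dense soda ash: 35.64 × 0.4177 = 14.89 kg
  soda feldspar: 4.796 × 0.01280 = 0.06139 kg
  sand: 174.6 × 0.002000 = 0.3492 kg
Total LOI = 36.22 kg
Glass = batch − LOI = 345.2 − 36.22 = 308.9 kg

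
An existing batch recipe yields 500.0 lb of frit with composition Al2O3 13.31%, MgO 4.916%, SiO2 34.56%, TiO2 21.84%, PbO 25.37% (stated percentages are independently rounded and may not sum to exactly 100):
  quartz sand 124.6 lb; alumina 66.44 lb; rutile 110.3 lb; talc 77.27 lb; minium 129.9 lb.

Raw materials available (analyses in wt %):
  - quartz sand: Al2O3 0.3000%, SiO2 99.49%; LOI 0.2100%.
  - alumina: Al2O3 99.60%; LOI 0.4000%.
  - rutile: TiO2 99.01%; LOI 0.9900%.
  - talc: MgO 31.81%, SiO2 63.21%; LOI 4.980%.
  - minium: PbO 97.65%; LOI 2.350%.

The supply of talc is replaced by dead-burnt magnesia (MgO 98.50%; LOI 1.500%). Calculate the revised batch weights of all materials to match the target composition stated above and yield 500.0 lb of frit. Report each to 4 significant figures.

Mid-chain values are shown rounded to four significant figures in the working; all arithmetic carries exact precision through the solve — a single rounding yields each reported result; the derived quantities, including glass mass, LOI, the totals, five oxide percentages, yield, are carried from the weighed amounts for 500.0 lb of glass in exact precision, precisely as stated by question or answer.
Target oxide masses per 500.0 lb frit:
  Al2O3: 13.31% × 500.0 = 66.55 lb
  MgO: 4.916% × 500.0 = 24.58 lb
  SiO2: 34.56% × 500.0 = 172.8 lb
  TiO2: 21.84% × 500.0 = 109.2 lb
  PbO: 25.37% × 500.0 = 126.8 lb
Balance tally, oxide-wise, from the weights as reported, on the stated basis (sum by sum, the targets are met exact up to rounding of places):
  Al2O3: 173.7·0.003000 + 66.29·0.9960 = 66.55 lb (target 66.55 lb)
  MgO: 24.95·0.9850 = 24.58 lb (target 24.58 lb)
  SiO2: 173.7·0.9949 = 172.8 lb (target 172.8 lb)
  TiO2: 110.3·0.9901 = 109.2 lb (target 109.2 lb)
  PbO: 129.9·0.9765 = 126.8 lb (target 126.8 lb)
Auditing the glass mass value: batch Σ − ignition loss = 500.0 lb (the Σ of target masses is 500.0 lb; against the stated basis, 500.0 lb — rounding explains the deltas).
Batch total: Σ batch = 505.1 lb; LOI removed, Σ of batch·LOI: 5.149 lb; yield, glass over the total, = 98.98%.

Revised batch per 500.0 lb frit:
  quartz sand: 173.7 lb
  alumina: 66.29 lb
  rutile: 110.3 lb
  dead-burnt magnesia: 24.95 lb
  minium: 129.9 lb
Total batch = 505.1 lb; LOI loss = 5.149 lb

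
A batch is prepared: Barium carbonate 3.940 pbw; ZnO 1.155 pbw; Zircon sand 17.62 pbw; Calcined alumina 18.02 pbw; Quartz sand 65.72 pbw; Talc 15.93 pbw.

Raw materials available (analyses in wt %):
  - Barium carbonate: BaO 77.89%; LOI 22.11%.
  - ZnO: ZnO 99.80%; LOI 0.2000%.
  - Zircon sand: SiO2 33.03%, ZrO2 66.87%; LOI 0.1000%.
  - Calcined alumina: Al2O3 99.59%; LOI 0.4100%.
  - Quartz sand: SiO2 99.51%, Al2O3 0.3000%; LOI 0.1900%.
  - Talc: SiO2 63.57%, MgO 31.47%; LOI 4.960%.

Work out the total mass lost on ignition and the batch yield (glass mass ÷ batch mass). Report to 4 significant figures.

LOI loss = 1.880 pbw; glass = 120.5 pbw; yield = 98.46%

All internal work carries full precision end to end; mid-chain values are printed, with 4-significant-digit rounding, on the page; each reported figure is rounded only once — all derived quantities, which include glass mass, LOI, totals, yield, the six compositions, are computed at exact precision, as given in the problem or the answer, from the weighed amounts per 120.5 pbw of glass.
Material-by-material LOI:
  Barium carbonate: 3.940 × 0.2211 = 0.8711 pbw
  ZnO: 1.155 × 0.002000 = 0.002310 pbw
  Zircon sand: 17.62 × 0.001000 = 0.01762 pbw
  Calcined alumina: 18.02 × 0.004100 = 0.07388 pbw
  Quartz sand: 65.72 × 0.001900 = 0.1249 pbw
  Talc: 15.93 × 0.04960 = 0.7901 pbw
Total LOI = 1.880 pbw
Glass = batch − LOI = 122.4 − 1.880 = 120.5 pbw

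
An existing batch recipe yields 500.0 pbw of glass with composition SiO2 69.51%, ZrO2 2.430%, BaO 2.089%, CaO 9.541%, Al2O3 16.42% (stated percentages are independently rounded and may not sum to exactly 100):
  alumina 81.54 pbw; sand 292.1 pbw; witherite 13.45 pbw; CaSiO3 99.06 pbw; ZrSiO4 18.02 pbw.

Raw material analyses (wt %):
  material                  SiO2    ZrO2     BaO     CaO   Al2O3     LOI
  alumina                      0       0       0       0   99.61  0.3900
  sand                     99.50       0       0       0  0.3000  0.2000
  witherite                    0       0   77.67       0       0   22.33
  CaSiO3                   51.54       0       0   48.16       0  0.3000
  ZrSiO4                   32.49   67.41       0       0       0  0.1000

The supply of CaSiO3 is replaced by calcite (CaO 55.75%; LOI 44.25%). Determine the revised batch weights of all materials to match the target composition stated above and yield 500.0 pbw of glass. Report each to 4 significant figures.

Revised batch per 500.0 pbw glass:
  alumina: 81.39 pbw
  sand: 343.4 pbw
  witherite: 13.45 pbw
  calcite: 85.57 pbw
  ZrSiO4: 18.02 pbw
Total batch = 541.8 pbw; LOI loss = 41.89 pbw

Mid-chain values are displayed rounded to 4 significant digits on the page. Exact precision is maintained at each step — each reported number is rounded only once — all derived quantities, including totals, five oxide percentages, glass mass, LOI, the yield, are computed from the batch weights per 500.0 pbw of glass in full precision, as set out in question or answer.
Oxide-by-oxide targets in 500.0 pbw glass:
  SiO2: 69.51% × 500.0 = 347.6 pbw
  ZrO2: 2.430% × 500.0 = 12.15 pbw
  BaO: 2.089% × 500.0 = 10.44 pbw
  CaO: 9.541% × 500.0 = 47.70 pbw
  Al2O3: 16.42% × 500.0 = 82.10 pbw
Per-oxide balance check per the reported batch figures, at the basis given (delivered sums recover each target given rounding of the digits):
  SiO2: 343.4·0.9950 + 18.02·0.3249 = 347.5 pbw (target 347.6 pbw)
  ZrO2: 18.02·0.6741 = 12.15 pbw (target 12.15 pbw)
  BaO: 13.45·0.7767 = 10.45 pbw (target 10.44 pbw)
  CaO: 85.57·0.5575 = 47.71 pbw (target 47.70 pbw)
  Al2O3: 81.39·0.9961 + 343.4·0.003000 = 82.10 pbw (target 82.10 pbw)
Glass-mass closure: total batch − LOI = 499.9 pbw (per-oxide target masses sum to 499.9 pbw; against the stated basis, 500.0 pbw — any gap is answer rounding).
Batch grand total — Σ batch = 541.8 pbw; loss to ignition Σ batch·LOI = 41.89 pbw; glass ÷ batch gives a yield of 92.27%.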